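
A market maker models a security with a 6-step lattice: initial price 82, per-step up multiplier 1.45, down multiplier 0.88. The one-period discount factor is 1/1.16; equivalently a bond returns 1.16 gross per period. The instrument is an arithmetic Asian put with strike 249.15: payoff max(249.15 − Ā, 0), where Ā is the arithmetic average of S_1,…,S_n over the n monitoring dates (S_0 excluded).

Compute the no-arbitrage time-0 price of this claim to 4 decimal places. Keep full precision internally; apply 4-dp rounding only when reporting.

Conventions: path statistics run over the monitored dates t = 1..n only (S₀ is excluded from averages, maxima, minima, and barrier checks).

Risk-neutral up-probability p* = (R−d)/(u−d) = (1.16−0.88)/(1.45−0.88) = 0.4912; the claim prices as the p*-weighted sum of path payoffs discounted by R^6.
Enumerate all 2^6 = 64 price paths (U = up ×1.45, D = down ×0.88); each path with k up-moves has probability p*^k·(1−p*)^(6−k).
DDDDDD: Ā=53.6786, payoff=195.4714, prob=0.017344
UDDDDD: Ā=88.4477, payoff=160.7023, prob=0.016746
DUDDDD: Ā=80.6577, payoff=168.4923, prob=0.016746
UUDDDD: Ā=132.9019, payoff=116.2481, prob=0.016168
DDUDDD: Ā=73.8025, payoff=175.3475, prob=0.016746
UDUDDD: Ā=121.6064, payoff=127.5436, prob=0.016168
DUUDDD: Ā=113.8164, payoff=135.3336, prob=0.016168
UUUDDD: Ā=187.5384, payoff=61.6116, prob=0.015611
DDDUDD: Ā=67.7699, payoff=181.3801, prob=0.016746
UDDUDD: Ā=111.6664, payoff=137.4836, prob=0.016168
DUDUDD: Ā=103.8764, payoff=145.2736, prob=0.016168
UUDUDD: Ā=171.1599, payoff=77.9901, prob=0.015611
DDUUDD: Ā=97.0212, payoff=152.1288, prob=0.016168
UDUUDD: Ā=159.8644, payoff=89.2856, prob=0.015611
DUUUDD: Ā=152.0744, payoff=97.0756, prob=0.015611
UUUUDD: Ā=250.5772, payoff=0.0000, prob=0.015072
DDDDUD: Ā=62.4613, payoff=186.6887, prob=0.016746
UDDDUD: Ā=102.9191, payoff=146.2309, prob=0.016168
DUDDUD: Ā=95.1291, payoff=154.0209, prob=0.016168
UUDDUD: Ā=156.7469, payoff=92.4031, prob=0.015611
DDUDUD: Ā=88.2739, payoff=160.8761, prob=0.016168
UDUDUD: Ā=145.4514, payoff=103.6986, prob=0.015611
DUUDUD: Ā=137.6614, payoff=111.4886, prob=0.015611
UUUDUD: Ā=226.8284, payoff=22.3216, prob=0.015072
DDDUUD: Ā=82.2414, payoff=166.9086, prob=0.016168
UDDUUD: Ā=135.5113, payoff=113.6387, prob=0.015611
DUDUUD: Ā=127.7213, payoff=121.4287, prob=0.015611
UUDUUD: Ā=210.4499, payoff=38.7001, prob=0.015072
DDUUUD: Ā=120.8661, payoff=128.2839, prob=0.015611
UDUUUD: Ā=199.1544, payoff=49.9956, prob=0.015072
DUUUUD: Ā=191.3644, payoff=57.7856, prob=0.015072
UUUUUD: Ā=315.3164, payoff=0.0000, prob=0.014553
DDDDDU: Ā=57.7896, payoff=191.3604, prob=0.016746
UDDDDU: Ā=95.2216, payoff=153.9284, prob=0.016168
DUDDDU: Ā=87.4316, payoff=161.7184, prob=0.016168
UUDDDU: Ā=144.0634, payoff=105.0866, prob=0.015611
DDUDDU: Ā=80.5764, payoff=168.5736, prob=0.016168
UDUDDU: Ā=132.7679, payoff=116.3821, prob=0.015611
DUUDDU: Ā=124.9779, payoff=124.1721, prob=0.015611
UUUDDU: Ā=205.9295, payoff=43.2205, prob=0.015072
DDDUDU: Ā=74.5438, payoff=174.6062, prob=0.016168
UDDUDU: Ā=122.8278, payoff=126.3222, prob=0.015611
DUDUDU: Ā=115.0378, payoff=134.1122, prob=0.015611
UUDUDU: Ā=189.5510, payoff=59.5990, prob=0.015072
DDUUDU: Ā=108.1826, payoff=140.9674, prob=0.015611
UDUUDU: Ā=178.2555, payoff=70.8945, prob=0.015072
DUUUDU: Ā=170.4655, payoff=78.6845, prob=0.015072
UUUUDU: Ā=280.8807, payoff=0.0000, prob=0.014553
DDDDUU: Ā=69.2351, payoff=179.9149, prob=0.016168
UDDDUU: Ā=114.0806, payoff=135.0694, prob=0.015611
DUDDUU: Ā=106.2906, payoff=142.8594, prob=0.015611
UUDDUU: Ā=175.1379, payoff=74.0121, prob=0.015072
DDUDUU: Ā=99.4354, payoff=149.7146, prob=0.015611
UDUDUU: Ā=163.8424, payoff=85.3076, prob=0.015072
DUUDUU: Ā=156.0524, payoff=93.0976, prob=0.015072
UUUDUU: Ā=257.1319, payoff=0.0000, prob=0.014553
DDDUUU: Ā=93.4028, payoff=155.7472, prob=0.015611
UDDUUU: Ā=153.9024, payoff=95.2476, prob=0.015072
DUDUUU: Ā=146.1124, payoff=103.0376, prob=0.015072
UUDUUU: Ā=240.7534, payoff=8.3966, prob=0.014553
DDUUUU: Ā=139.2572, payoff=109.8928, prob=0.015072
UDUUUU: Ā=229.4579, payoff=19.6921, prob=0.014553
DUUUUU: Ā=221.6679, payoff=27.4821, prob=0.014553
UUUUUU: Ā=365.2482, payoff=0.0000, prob=0.014051
Price = Σ prob·payoff / R^6 = 110.020649 / 2.436396 = 45.1571

price = 45.1571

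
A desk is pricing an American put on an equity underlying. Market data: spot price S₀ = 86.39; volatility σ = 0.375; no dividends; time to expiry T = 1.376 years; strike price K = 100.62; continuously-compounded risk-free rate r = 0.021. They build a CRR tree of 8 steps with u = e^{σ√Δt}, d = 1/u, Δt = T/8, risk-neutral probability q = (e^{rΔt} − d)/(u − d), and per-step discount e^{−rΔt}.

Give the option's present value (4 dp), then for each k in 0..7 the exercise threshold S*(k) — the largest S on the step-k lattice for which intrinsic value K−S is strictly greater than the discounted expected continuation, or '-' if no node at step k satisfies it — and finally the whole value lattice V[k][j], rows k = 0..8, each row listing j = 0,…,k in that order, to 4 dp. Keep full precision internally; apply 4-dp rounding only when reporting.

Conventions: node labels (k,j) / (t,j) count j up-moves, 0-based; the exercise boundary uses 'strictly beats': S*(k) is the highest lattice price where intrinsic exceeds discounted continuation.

price = 23.2558
boundary = - - - 54.1795 46.3758 54.1795 63.2962 73.9470
tree:
23.2558
30.2220 15.6655
38.0864 21.6835 9.0745
46.4405 29.0619 13.6217 4.0731
54.2442 37.5231 19.8488 6.7819 1.0836
60.9238 46.4405 27.8663 11.0603 2.0628 0.0000
66.6414 54.2442 37.3238 17.5332 3.9269 0.0000 0.0000
71.5354 60.9238 46.4405 26.6730 7.4752 0.0000 0.0000 0.0000
75.7245 66.6414 54.2442 37.3238 14.2300 0.0000 0.0000 0.0000 0.0000

Δt=0.17200  u=1.16827  d=0.85597  q=0.47278  discount=0.99639
step 8 (expiry): payoffs max(K−S,0) = 75.7245 66.6414 54.2442 37.3238 14.2300 0.0000 0.0000 0.0000 0.0000
step 7: (k=7,j=0): S=29.0846, K−S=71.5354, hold=71.1726 ⇒ V=71.5354 exercise | (k=7,j=1): S=39.6962, K−S=60.9238, hold=60.5610 ⇒ V=60.9238 exercise | (k=7,j=2): S=54.1795, K−S=46.4405, hold=46.0777 ⇒ V=46.4405 exercise | (k=7,j=3): S=73.9470, K−S=26.6730, hold=26.3102 ⇒ V=26.6730 exercise | (k=7,j=4): S=100.9268, K−S=0.0000, hold=7.4752 ⇒ V=7.4752 continue | (k=7,j=5): S=137.7502, K−S=0.0000, hold=0.0000 ⇒ V=0.0000 continue | (k=7,j=6): S=188.0087, K−S=0.0000, hold=0.0000 ⇒ V=0.0000 continue | (k=7,j=7): S=256.6043, K−S=0.0000, hold=0.0000 ⇒ V=0.0000 continue  boundary S*=73.9470
step 6: (k=6,j=0): S=33.9786, K−S=66.6414, hold=66.2786 ⇒ V=66.6414 exercise | (k=6,j=1): S=46.3758, K−S=54.2442, hold=53.8814 ⇒ V=54.2442 exercise | (k=6,j=2): S=63.2962, K−S=37.3238, hold=36.9610 ⇒ V=37.3238 exercise | (k=6,j=3): S=86.3900, K−S=14.2300, hold=17.5332 ⇒ V=17.5332 continue | (k=6,j=4): S=117.9096, K−S=0.0000, hold=3.9269 ⇒ V=3.9269 continue | (k=6,j=5): S=160.9293, K−S=0.0000, hold=0.0000 ⇒ V=0.0000 continue | (k=6,j=6): S=219.6448, K−S=0.0000, hold=0.0000 ⇒ V=0.0000 continue  boundary S*=63.2962
step 5: (k=5,j=0): S=39.6962, K−S=60.9238, hold=60.5610 ⇒ V=60.9238 exercise | (k=5,j=1): S=54.1795, K−S=46.4405, hold=46.0777 ⇒ V=46.4405 exercise | (k=5,j=2): S=73.9470, K−S=26.6730, hold=27.8663 ⇒ V=27.8663 continue | (k=5,j=3): S=100.9268, K−S=0.0000, hold=11.0603 ⇒ V=11.0603 continue | (k=5,j=4): S=137.7502, K−S=0.0000, hold=2.0628 ⇒ V=2.0628 continue | (k=5,j=5): S=188.0087, K−S=0.0000, hold=0.0000 ⇒ V=0.0000 continue  boundary S*=54.1795
step 4: (k=4,j=0): S=46.3758, K−S=54.2442, hold=53.8814 ⇒ V=54.2442 exercise | (k=4,j=1): S=63.2962, K−S=37.3238, hold=37.5231 ⇒ V=37.5231 continue | (k=4,j=2): S=86.3900, K−S=14.2300, hold=19.8488 ⇒ V=19.8488 continue | (k=4,j=3): S=117.9096, K−S=0.0000, hold=6.7819 ⇒ V=6.7819 continue | (k=4,j=4): S=160.9293, K−S=0.0000, hold=1.0836 ⇒ V=1.0836 continue  boundary S*=46.3758
step 3: (k=3,j=0): S=54.1795, K−S=46.4405, hold=46.1717 ⇒ V=46.4405 exercise | (k=3,j=1): S=73.9470, K−S=26.6730, hold=29.0619 ⇒ V=29.0619 continue | (k=3,j=2): S=100.9268, K−S=0.0000, hold=13.6217 ⇒ V=13.6217 continue | (k=3,j=3): S=137.7502, K−S=0.0000, hold=4.0731 ⇒ V=4.0731 continue  boundary S*=54.1795
step 2: (k=2,j=0): S=63.2962, K−S=37.3238, hold=38.0864 ⇒ V=38.0864 continue | (k=2,j=1): S=86.3900, K−S=14.2300, hold=21.6835 ⇒ V=21.6835 continue | (k=2,j=2): S=117.9096, K−S=0.0000, hold=9.0745 ⇒ V=9.0745 continue  boundary S*=-
step 1: (k=1,j=0): S=73.9470, K−S=26.6730, hold=30.2220 ⇒ V=30.2220 continue | (k=1,j=1): S=100.9268, K−S=0.0000, hold=15.6655 ⇒ V=15.6655 continue  boundary S*=-
step 0: (k=0,j=0): S=86.3900, K−S=14.2300, hold=23.2558 ⇒ V=23.2558 continue  boundary S*=-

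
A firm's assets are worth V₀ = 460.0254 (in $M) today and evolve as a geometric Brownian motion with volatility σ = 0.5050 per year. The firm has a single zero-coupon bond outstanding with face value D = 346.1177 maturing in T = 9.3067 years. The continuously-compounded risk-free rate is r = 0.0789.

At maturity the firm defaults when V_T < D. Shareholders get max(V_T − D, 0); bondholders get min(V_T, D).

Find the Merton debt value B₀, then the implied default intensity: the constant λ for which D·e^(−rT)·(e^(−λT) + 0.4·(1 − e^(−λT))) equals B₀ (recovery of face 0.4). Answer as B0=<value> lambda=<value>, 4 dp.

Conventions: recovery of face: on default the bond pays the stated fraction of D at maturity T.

With assets at 460.0254 and a single debt payment of 346.1177 at 9.3067 years:
d₁ = [ln(V₀/D) + (r + σ²/2)T] / (σ√T)
   = [ln(460.0254/346.1177) + (0.0789 + 0.5·0.5050²)·9.3067] / (0.5050·√9.3067)
   = [0.284503 + 1.921019] / 1.540598 = 1.431602
d₂ = d₁ − σ√T = 1.431602 − 1.540598 = -0.108996
N(d₁) = 0.923871,  N(d₂) = 0.456603,  e^(−rT) = 0.479842
E₀ = V₀·N(d₁) − D·e^(−rT)·N(d₂)
   = 460.0254·0.923871 − 346.1177·0.479842·0.456603 = 349.170754
B₀ = V₀ − E₀ = 460.0254 − 349.170754 = 110.854646
e^(−λT) = (B₀·e^(rT)/D − 0.4)/(1 − 0.4) = (110.8546·2.084020/346.1177 − 0.4)/0.6 = 0.44578334
λ = −ln(0.44578334)/9.3067 = 0.086811

B0=110.8546 lambda=0.0868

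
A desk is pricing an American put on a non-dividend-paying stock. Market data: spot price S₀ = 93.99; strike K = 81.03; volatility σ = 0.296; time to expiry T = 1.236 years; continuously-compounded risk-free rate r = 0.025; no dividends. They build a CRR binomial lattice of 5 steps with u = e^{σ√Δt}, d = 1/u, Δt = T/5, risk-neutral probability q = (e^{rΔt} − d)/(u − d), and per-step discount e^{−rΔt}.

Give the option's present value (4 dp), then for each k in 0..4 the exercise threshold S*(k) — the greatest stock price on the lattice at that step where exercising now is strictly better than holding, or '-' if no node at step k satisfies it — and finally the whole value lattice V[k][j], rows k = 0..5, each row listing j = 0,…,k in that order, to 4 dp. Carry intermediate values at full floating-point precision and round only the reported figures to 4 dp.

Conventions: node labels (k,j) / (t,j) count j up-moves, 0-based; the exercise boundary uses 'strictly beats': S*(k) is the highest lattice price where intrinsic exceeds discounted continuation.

params: Δt=0.24720 u=1.15855 d=0.86315 q=0.48426 e^(-rΔt)=0.99384
t_5 payoffs: 35.9993 20.5881 0.0000 0.0000 0.0000 0.0000
t_4: node(4,0) S=52.1703 payoff=28.8597 vs cont=28.3605 → 28.8597 [stop]  node(4,1) S=70.0249 payoff=11.0051 vs cont=10.5527 → 11.0051 [stop]  node(4,2) S=93.9900 payoff=0.0000 vs cont=0.0000 → 0.0000 [wait]  node(4,3) S=126.1569 payoff=0.0000 vs cont=0.0000 → 0.0000 [wait]  node(4,4) S=169.3324 payoff=0.0000 vs cont=0.0000 → 0.0000 [wait]  ⇒ S*(4)=70.0249
t_3: node(3,0) S=60.4419 payoff=20.5881 vs cont=20.0889 → 20.5881 [stop]  node(3,1) S=81.1273 payoff=0.0000 vs cont=5.6408 → 5.6408 [wait]  node(3,2) S=108.8921 payoff=0.0000 vs cont=0.0000 → 0.0000 [wait]  node(3,3) S=146.1590 payoff=0.0000 vs cont=0.0000 → 0.0000 [wait]  ⇒ S*(3)=60.4419
t_2: node(2,0) S=70.0249 payoff=11.0051 vs cont=13.2675 → 13.2675 [wait]  node(2,1) S=93.9900 payoff=0.0000 vs cont=2.8913 → 2.8913 [wait]  node(2,2) S=126.1569 payoff=0.0000 vs cont=0.0000 → 0.0000 [wait]  ⇒ S*(2)=-
t_1: node(1,0) S=81.1273 payoff=0.0000 vs cont=8.1919 → 8.1919 [wait]  node(1,1) S=108.8921 payoff=0.0000 vs cont=1.4820 → 1.4820 [wait]  ⇒ S*(1)=-
t_0: node(0,0) S=93.9900 payoff=0.0000 vs cont=4.9121 → 4.9121 [wait]  ⇒ S*(0)=-

price = 4.9121
boundary = - - - 60.4419 70.0249
tree:
4.9121
8.1919 1.4820
13.2675 2.8913 0.0000
20.5881 5.6408 0.0000 0.0000
28.8597 11.0051 0.0000 0.0000 0.0000
35.9993 20.5881 0.0000 0.0000 0.0000 0.0000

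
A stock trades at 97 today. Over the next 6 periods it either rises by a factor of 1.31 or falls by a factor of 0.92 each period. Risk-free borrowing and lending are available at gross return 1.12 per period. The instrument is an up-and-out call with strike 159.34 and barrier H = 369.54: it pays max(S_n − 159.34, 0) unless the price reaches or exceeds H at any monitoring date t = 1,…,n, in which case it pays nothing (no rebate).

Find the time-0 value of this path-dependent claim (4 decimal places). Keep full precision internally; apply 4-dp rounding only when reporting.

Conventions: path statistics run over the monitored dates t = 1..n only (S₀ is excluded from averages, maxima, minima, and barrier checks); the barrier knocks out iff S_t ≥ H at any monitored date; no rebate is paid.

Under the martingale measure an up-move has probability p* = 0.5128; value the claim as the probability-weighted average of per-path payoffs, discounted 6 periods at R = 1.12.
Enumerate all 2^6 = 64 price paths (U = up ×1.31, D = down ×0.92); each path with k up-moves has probability p*^k·(1−p*)^(6−k).
DDDDDD: M=89.2400, payoff=0.0000, prob=0.013370
UDDDDD: M=127.0700, payoff=0.0000, prob=0.014074
DUDDDD: M=116.9044, payoff=0.0000, prob=0.014074
UUDDDD: M=166.4617, payoff=0.0000, prob=0.014814
DDUDDD: M=107.5520, payoff=0.0000, prob=0.014074
UDUDDD: M=153.1448, payoff=0.0000, prob=0.014814
DUUDDD: M=153.1448, payoff=0.0000, prob=0.014814
UUUDDD: M=218.0648, payoff=10.4645, prob=0.015594
DDDUDD: M=98.9479, payoff=0.0000, prob=0.014074
UDDUDD: M=140.8932, payoff=0.0000, prob=0.014814
DUDUDD: M=140.8932, payoff=0.0000, prob=0.014814
UUDUDD: M=200.6196, payoff=10.4645, prob=0.015594
DDUUDD: M=140.8932, payoff=0.0000, prob=0.014814
UDUUDD: M=200.6196, payoff=10.4645, prob=0.015594
DUUUDD: M=200.6196, payoff=10.4645, prob=0.015594
UUUUDD: M=285.6649, payoff=82.4468, prob=0.016415
DDDDUD: M=91.0321, payoff=0.0000, prob=0.014074
UDDDUD: M=129.6217, payoff=0.0000, prob=0.014814
DUDDUD: M=129.6217, payoff=0.0000, prob=0.014814
UUDDUD: M=184.5701, payoff=10.4645, prob=0.015594
DDUDUD: M=129.6217, payoff=0.0000, prob=0.014814
UDUDUD: M=184.5701, payoff=10.4645, prob=0.015594
DUUDUD: M=184.5701, payoff=10.4645, prob=0.015594
UUUDUD: M=262.8117, payoff=82.4468, prob=0.016415
DDDUUD: M=129.6217, payoff=0.0000, prob=0.014814
UDDUUD: M=184.5701, payoff=10.4645, prob=0.015594
DUDUUD: M=184.5701, payoff=10.4645, prob=0.015594
UUDUUD: M=262.8117, payoff=82.4468, prob=0.016415
DDUUUD: M=184.5701, payoff=10.4645, prob=0.015594
UDUUUD: M=262.8117, payoff=82.4468, prob=0.016415
DUUUUD: M=262.8117, payoff=82.4468, prob=0.016415
UUUUUD: M=374.2210, payoff=0.0000, prob=0.017279
DDDDDU: M=89.2400, payoff=0.0000, prob=0.014074
UDDDDU: M=127.0700, payoff=0.0000, prob=0.014814
DUDDDU: M=119.2520, payoff=0.0000, prob=0.014814
UUDDDU: M=169.8045, payoff=10.4645, prob=0.015594
DDUDDU: M=119.2520, payoff=0.0000, prob=0.014814
UDUDDU: M=169.8045, payoff=10.4645, prob=0.015594
DUUDDU: M=169.8045, payoff=10.4645, prob=0.015594
UUUDDU: M=241.7868, payoff=82.4468, prob=0.016415
DDDUDU: M=119.2520, payoff=0.0000, prob=0.014814
UDDUDU: M=169.8045, payoff=10.4645, prob=0.015594
DUDUDU: M=169.8045, payoff=10.4645, prob=0.015594
UUDUDU: M=241.7868, payoff=82.4468, prob=0.016415
DDUUDU: M=169.8045, payoff=10.4645, prob=0.015594
UDUUDU: M=241.7868, payoff=82.4468, prob=0.016415
DUUUDU: M=241.7868, payoff=82.4468, prob=0.016415
UUUUDU: M=344.2834, payoff=184.9434, prob=0.017279
DDDDUU: M=119.2520, payoff=0.0000, prob=0.014814
UDDDUU: M=169.8045, payoff=10.4645, prob=0.015594
DUDDUU: M=169.8045, payoff=10.4645, prob=0.015594
UUDDUU: M=241.7868, payoff=82.4468, prob=0.016415
DDUDUU: M=169.8045, payoff=10.4645, prob=0.015594
UDUDUU: M=241.7868, payoff=82.4468, prob=0.016415
DUUDUU: M=241.7868, payoff=82.4468, prob=0.016415
UUUDUU: M=344.2834, payoff=184.9434, prob=0.017279
DDDUUU: M=169.8045, payoff=10.4645, prob=0.015594
UDDUUU: M=241.7868, payoff=82.4468, prob=0.016415
DUDUUU: M=241.7868, payoff=82.4468, prob=0.016415
UUDUUU: M=344.2834, payoff=184.9434, prob=0.017279
DDUUUU: M=241.7868, payoff=82.4468, prob=0.016415
UDUUUU: M=344.2834, payoff=184.9434, prob=0.017279
DUUUUU: M=344.2834, payoff=184.9434, prob=0.017279
UUUUUU: M=490.2296, payoff=0.0000, prob=0.018188
Price = Σ prob·payoff / R^6 = 39.542181 / 1.973823 = 20.0333

price = 20.0333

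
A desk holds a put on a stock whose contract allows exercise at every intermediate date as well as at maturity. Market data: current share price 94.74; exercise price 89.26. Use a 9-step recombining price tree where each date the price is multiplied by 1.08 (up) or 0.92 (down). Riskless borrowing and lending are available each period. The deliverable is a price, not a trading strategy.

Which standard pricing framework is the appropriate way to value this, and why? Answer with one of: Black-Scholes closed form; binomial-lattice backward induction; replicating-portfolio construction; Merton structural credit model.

Key observation: an American put (K = 89.26, S₀ = 94.74) on a 9-date tree has no closed form — the optimal stopping decision is embedded and must be resolved recursively from expiry.

framework: binomial-lattice backward induction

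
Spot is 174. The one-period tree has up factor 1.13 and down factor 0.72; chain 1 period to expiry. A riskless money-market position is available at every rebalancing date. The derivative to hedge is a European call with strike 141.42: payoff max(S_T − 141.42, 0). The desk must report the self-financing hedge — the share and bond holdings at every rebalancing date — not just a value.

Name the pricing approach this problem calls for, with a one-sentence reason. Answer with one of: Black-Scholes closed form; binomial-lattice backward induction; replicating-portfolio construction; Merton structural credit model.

Key observation: since the answer must list Δ and B at each node of the 1.13/0.72 lattice on 174, the replicating-portfolio method — solving the two-state system at every node — is the one that applies.

framework: replicating-portfolio construction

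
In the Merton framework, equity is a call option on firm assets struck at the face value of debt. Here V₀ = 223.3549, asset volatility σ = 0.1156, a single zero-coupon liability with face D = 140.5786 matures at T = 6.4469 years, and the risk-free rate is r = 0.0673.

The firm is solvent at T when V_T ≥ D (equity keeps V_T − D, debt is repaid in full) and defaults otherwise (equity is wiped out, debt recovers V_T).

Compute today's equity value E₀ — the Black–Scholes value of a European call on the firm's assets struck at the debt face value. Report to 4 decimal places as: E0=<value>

E0=132.2740

Equity is a call on the firm's assets struck at D = 140.5786:
d₁ = [ln(V₀/D) + (r + σ²/2)T] / (σ√T)
   = [ln(223.3549/140.5786) + (0.0673 + 0.5·0.1156²)·6.4469] / (0.1156·√6.4469)
   = [0.462995 + 0.476952] / 0.293517 = 3.202362
d₂ = d₁ − σ√T = 3.202362 − 0.293517 = 2.908845
N(d₁) = 0.999318,  N(d₂) = 0.998186,  e^(−rT) = 0.647992
E₀ = V₀·N(d₁) − D·e^(−rT)·N(d₂)
   = 223.3549·0.999318 − 140.5786·0.647992·0.998186 = 132.274047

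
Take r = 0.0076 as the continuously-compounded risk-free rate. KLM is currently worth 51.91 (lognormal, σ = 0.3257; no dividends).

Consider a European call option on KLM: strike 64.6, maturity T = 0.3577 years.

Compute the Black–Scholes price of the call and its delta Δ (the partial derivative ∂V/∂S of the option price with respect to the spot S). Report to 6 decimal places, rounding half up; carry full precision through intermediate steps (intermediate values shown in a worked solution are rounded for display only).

price = 0.757309
Δ = 0.155917

σ√T = 0.3257·√0.3577 = 0.194795
d₁ = (ln(S/K) + (r+σ²/2)T) / (σ√T) = (ln(51.91/64.6) + (0.0076+0.3257²/2)·0.3577) / 0.194795 = (-0.218703 + 0.021691) / 0.194795 = -1.011382
d₂ = d₁ − σ√T = -1.011382 − 0.194795 = -1.206177
e^{−rT} = 0.997285
N(d₁) = 0.155917,  N(d₂) = 0.113875
Call price V = S·N(d₁) − K·e^{−rT}·N(d₂) = 8.093639 − 7.336330 = 0.757309
Δ = N(d₁) = 0.155917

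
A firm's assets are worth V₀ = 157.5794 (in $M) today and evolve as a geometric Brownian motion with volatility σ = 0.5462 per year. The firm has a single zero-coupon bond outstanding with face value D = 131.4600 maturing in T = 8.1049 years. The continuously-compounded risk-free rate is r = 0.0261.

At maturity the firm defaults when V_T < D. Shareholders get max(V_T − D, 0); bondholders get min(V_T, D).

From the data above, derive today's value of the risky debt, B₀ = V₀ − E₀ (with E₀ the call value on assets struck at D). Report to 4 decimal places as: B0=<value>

B0=55.7712

Work the structural quantities from V₀ = 157.5794 against face 131.4600:
d₁ = [ln(V₀/D) + (r + σ²/2)T] / (σ√T)
   = [ln(157.5794/131.4600) + (0.0261 + 0.5·0.5462²)·8.1049] / (0.5462·√8.1049)
   = [0.181227 + 1.420523] / 1.554983 = 1.030076
d₂ = d₁ − σ√T = 1.030076 − 1.554983 = -0.524907
N(d₁) = 0.848513,  N(d₂) = 0.299824,  e^(−rT) = 0.809339
E₀ = V₀·N(d₁) − D·e^(−rT)·N(d₂)
   = 157.5794·0.848513 − 131.4600·0.809339·0.299824 = 101.808165
B₀ = V₀ − E₀ = 157.5794 − 101.808165 = 55.771235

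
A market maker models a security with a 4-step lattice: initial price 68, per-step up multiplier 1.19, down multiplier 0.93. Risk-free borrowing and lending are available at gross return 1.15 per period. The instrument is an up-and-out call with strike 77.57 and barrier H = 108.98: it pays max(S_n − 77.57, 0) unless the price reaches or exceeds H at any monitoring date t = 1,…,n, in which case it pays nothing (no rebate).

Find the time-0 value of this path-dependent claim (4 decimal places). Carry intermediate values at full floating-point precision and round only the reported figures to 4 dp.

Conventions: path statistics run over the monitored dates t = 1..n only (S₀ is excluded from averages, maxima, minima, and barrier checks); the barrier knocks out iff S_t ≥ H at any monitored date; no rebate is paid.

price = 4.9684

With p* = (R−d)/(u−d) = 0.8462, sum probability × payoff across the paths and divide by R^4.
Enumerate all 2^4 = 16 price paths (U = up ×1.19, D = down ×0.93); each path with k up-moves has probability p*^k·(1−p*)^(4−k).
DDDD: M=63.2400, payoff=0.0000, prob=0.000560
UDDD: M=80.9200, payoff=0.0000, prob=0.003081
DUDD: M=75.2556, payoff=0.0000, prob=0.003081
UUDD: M=96.2948, payoff=5.7154, prob=0.016946
DDUD: M=69.9877, payoff=0.0000, prob=0.003081
UDUD: M=89.5542, payoff=5.7154, prob=0.016946
DUUD: M=89.5542, payoff=5.7154, prob=0.016946
UUUD: M=114.5908, payoff=0.0000, prob=0.093204
DDDU: M=65.0886, payoff=0.0000, prob=0.003081
UDDU: M=83.2854, payoff=5.7154, prob=0.016946
DUDU: M=83.2854, payoff=5.7154, prob=0.016946
UUDU: M=106.5695, payoff=28.9995, prob=0.093204
DDUU: M=83.2854, payoff=5.7154, prob=0.016946
UDUU: M=106.5695, payoff=28.9995, prob=0.093204
DUUU: M=106.5695, payoff=28.9995, prob=0.093204
UUUU: M=136.3631, payoff=0.0000, prob=0.512622
Price = Σ prob·payoff / R^4 = 8.689720 / 1.749006 = 4.9684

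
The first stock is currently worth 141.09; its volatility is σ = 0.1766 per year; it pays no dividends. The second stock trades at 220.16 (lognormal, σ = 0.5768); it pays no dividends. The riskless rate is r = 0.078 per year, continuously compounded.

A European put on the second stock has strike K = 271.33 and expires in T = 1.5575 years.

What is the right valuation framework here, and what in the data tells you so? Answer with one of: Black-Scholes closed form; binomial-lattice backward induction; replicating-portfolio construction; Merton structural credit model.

Key observation: the strike-271.33 put on the second stock is European-exercise on a continuously-modelled lognormal underlying, so its value is a single closed-form evaluation.

framework: Black-Scholes closed form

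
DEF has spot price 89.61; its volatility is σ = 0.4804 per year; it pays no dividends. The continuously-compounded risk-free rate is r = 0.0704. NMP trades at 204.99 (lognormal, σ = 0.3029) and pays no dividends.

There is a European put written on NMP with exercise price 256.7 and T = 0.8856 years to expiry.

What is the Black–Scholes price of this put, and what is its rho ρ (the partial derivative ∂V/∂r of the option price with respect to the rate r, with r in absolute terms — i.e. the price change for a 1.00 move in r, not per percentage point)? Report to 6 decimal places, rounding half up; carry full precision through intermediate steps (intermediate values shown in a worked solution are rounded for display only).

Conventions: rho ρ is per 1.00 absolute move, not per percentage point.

σ√T = 0.3029·√0.8856 = 0.285048
d₁ = (ln(S/K) + (r+σ²/2)T) / (σ√T) = (ln(204.99/256.7) + (0.0704+0.3029²/2)·0.8856) / 0.285048 = (-0.224947 + 0.102972) / 0.285048 = -0.427908
d₂ = d₁ − σ√T = -0.427908 − 0.285048 = -0.712956
e^{−rT} = 0.939558
N(−d₁) = 0.665641,  N(−d₂) = 0.762064
Put price V = K·e^{−rT}·N(−d₂) − S·N(−d₁) = 183.797875 − 136.449768 = 47.348107
ρ = −K·T·e^{−rT}·N(−d₂) = -162.771398

price = 47.348107
ρ = -162.771398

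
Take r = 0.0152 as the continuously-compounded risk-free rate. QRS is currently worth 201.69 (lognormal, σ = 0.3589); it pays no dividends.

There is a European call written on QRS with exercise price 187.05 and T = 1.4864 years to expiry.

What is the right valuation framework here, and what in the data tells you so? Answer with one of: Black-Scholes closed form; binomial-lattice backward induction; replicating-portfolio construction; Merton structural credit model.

framework: Black-Scholes closed form

Key observation: the strike-187.05 call on QRS is European-exercise on a continuously-modelled lognormal underlying, so its value is a single closed-form evaluation.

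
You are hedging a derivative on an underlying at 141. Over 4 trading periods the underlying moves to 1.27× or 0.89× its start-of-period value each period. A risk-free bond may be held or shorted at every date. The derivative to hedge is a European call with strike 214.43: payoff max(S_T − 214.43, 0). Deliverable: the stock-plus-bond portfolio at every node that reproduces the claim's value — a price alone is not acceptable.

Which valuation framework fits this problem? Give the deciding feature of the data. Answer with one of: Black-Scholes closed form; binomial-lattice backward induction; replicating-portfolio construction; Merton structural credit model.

framework: replicating-portfolio construction

Key observation: what is demanded is not a single number but the (Δ, B) position at each node of the 1.27/0.89 tree starting at 141; constructing those positions is the replicating-portfolio method.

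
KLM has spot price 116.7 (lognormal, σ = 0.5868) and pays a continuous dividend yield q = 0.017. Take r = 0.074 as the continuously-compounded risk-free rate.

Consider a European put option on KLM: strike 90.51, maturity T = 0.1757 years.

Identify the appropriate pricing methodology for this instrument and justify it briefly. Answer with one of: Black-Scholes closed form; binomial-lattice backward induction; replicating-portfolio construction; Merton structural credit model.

Key observation: everything needed for the exact continuous-time valuation of the European put on KLM (strike 90.51) is given, and no feature rules the closed form out.

framework: Black-Scholes closed form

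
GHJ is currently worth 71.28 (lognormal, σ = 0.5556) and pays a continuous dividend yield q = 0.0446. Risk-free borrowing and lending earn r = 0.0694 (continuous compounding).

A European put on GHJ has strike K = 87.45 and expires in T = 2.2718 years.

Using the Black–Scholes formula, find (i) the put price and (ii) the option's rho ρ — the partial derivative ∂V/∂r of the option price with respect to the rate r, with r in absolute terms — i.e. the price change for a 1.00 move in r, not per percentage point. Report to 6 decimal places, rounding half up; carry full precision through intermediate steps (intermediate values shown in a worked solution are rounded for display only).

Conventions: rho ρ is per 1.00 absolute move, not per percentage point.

σ√T = 0.5556·√2.2718 = 0.837428
d₁ = (ln(S/K) + (r−q+σ²/2)T) / (σ√T) = (ln(71.28/87.45) + (0.0694−0.0446+0.5556²/2)·2.2718) / 0.837428 = (-0.204451 + 0.406983) / 0.837428 = 0.241850
d₂ = d₁ − σ√T = 0.241850 − 0.837428 = -0.595578
e^{−rT} = 0.854138
e^{−qT} = 0.903642
N(−d₁) = 0.404448,  N(−d₂) = 0.724271
Put price V = K·e^{−rT}·N(−d₂) − S·e^{−qT}·N(−d₁) = 54.098968 − 26.051153 = 28.047814
ρ = −K·T·e^{−rT}·N(−d₂) = -122.902035

price = 28.047814
ρ = -122.902035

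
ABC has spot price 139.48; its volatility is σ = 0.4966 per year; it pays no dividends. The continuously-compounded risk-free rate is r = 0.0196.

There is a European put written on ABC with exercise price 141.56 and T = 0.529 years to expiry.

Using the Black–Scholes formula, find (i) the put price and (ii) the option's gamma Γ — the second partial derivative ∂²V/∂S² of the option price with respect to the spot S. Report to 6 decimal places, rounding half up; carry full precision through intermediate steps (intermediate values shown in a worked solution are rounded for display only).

price = 20.345281
Γ = 0.007807

σ√T = 0.4966·√0.529 = 0.361189
d₁ = (ln(S/K) + (r+σ²/2)T) / (σ√T) = (ln(139.48/141.56) + (0.0196+0.4966²/2)·0.529) / 0.361189 = (-0.014802 + 0.075597) / 0.361189 = 0.168318
d₂ = d₁ − σ√T = 0.168318 − 0.361189 = -0.192871
e^{−rT} = 0.989685
N(−d₁) = 0.433166,  N(−d₂) = 0.576470
Put price V = K·e^{−rT}·N(−d₂) − S·N(−d₁) = 80.763336 − 60.418055 = 20.345281
φ(d₁) = (1/√(2π))·e^{−d₁²/2} = 0.393331
Γ = φ(d₁) / (S·σ·√T) = 0.007807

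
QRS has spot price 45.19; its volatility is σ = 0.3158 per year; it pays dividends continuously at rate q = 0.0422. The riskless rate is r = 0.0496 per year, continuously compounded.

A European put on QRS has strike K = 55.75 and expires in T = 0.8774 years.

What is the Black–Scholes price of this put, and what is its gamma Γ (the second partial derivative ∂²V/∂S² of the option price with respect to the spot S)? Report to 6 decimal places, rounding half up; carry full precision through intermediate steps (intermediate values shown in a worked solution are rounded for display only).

σ√T = 0.3158·√0.8774 = 0.295809
d₁ = (ln(S/K) + (r−q+σ²/2)T) / (σ√T) = (ln(45.19/55.75) + (0.0496−0.0422+0.3158²/2)·0.8774) / 0.295809 = (-0.210002 + 0.050244) / 0.295809 = -0.540070
d₂ = d₁ − σ√T = -0.540070 − 0.295809 = -0.835879
e^{−rT} = 0.957414
e^{−qT} = 0.963651
N(−d₁) = 0.705426,  N(−d₂) = 0.798388
Put price V = K·e^{−rT}·N(−d₂) − S·e^{−qT}·N(−d₁) = 42.614661 − 30.719439 = 11.895222
φ(d₁) = (1/√(2π))·e^{−d₁²/2} = 0.344805
Γ = e^{−qT}·φ(d₁) / (S·σ·√T) = 0.024856

price = 11.895222
Γ = 0.024856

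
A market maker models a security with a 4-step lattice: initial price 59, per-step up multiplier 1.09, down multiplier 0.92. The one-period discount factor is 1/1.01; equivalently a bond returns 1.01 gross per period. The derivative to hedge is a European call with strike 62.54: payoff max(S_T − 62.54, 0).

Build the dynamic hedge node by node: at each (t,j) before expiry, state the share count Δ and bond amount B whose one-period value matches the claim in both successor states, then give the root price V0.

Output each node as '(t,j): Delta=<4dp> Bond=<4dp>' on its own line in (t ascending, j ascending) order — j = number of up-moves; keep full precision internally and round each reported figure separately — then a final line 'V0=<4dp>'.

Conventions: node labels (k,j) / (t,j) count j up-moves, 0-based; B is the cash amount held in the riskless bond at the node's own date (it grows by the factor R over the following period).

(0,0): Delta=0.4834 Bond=-24.8742
(1,0): Delta=0.2309 Bond=-11.4156
(1,1): Delta=0.6729 Bond=-37.3073
(2,0): Delta=0.0000 Bond=0.0000
(2,1): Delta=0.4041 Bond=-21.7784
(2,2): Delta=0.8745 Bond=-51.8156
(3,0): Delta=0.0000 Bond=0.0000
(3,1): Delta=0.0000 Bond=0.0000
(3,2): Delta=0.7073 Bond=-41.5483
(3,3): Delta=1.0000 Bond=-61.9208
V0=3.6472

No-arbitrage ⇒ martingale measure with p* = (R−d)/(u−d) = 0.5294.
Expiry values: V(4,0)=0.0000, V(4,1)=0.0000, V(4,2)=0.0000, V(4,3)=7.7542, V(4,4)=20.7433
  t=3,j=0: stock 45.9426 → up 50.0774 (V=0.0000), down 42.2672 (V=0.0000). Price 0.0000; hedge Δ=0.0000, bond B=0.0000.
  t=3,j=1: stock 54.4320 → up 59.3309 (V=0.0000), down 50.0774 (V=0.0000). Price 0.0000; hedge Δ=0.0000, bond B=0.0000.
  t=3,j=2: stock 64.4901 → up 70.2942 (V=7.7542), down 59.3309 (V=0.0000). Price 4.0645; hedge Δ=0.7073, bond B=-41.5483.
  t=3,j=3: stock 76.4067 → up 83.2833 (V=20.7433), down 70.2942 (V=7.7542). Price 14.4859; hedge Δ=1.0000, bond B=-61.9208.
  t=2,j=0: stock 49.9376 → up 54.4320 (V=0.0000), down 45.9426 (V=0.0000). Price 0.0000; hedge Δ=0.0000, bond B=0.0000.
  t=2,j=1: stock 59.1652 → up 64.4901 (V=4.0645), down 54.4320 (V=0.0000). Price 2.1305; hedge Δ=0.4041, bond B=-21.7784.
  t=2,j=2: stock 70.0979 → up 76.4067 (V=14.4859), down 64.4901 (V=4.0645). Price 9.4869; hedge Δ=0.8745, bond B=-51.8156.
  t=1,j=0: stock 54.2800 → up 59.1652 (V=2.1305), down 49.9376 (V=0.0000). Price 1.1167; hedge Δ=0.2309, bond B=-11.4156.
  t=1,j=1: stock 64.3100 → up 70.0979 (V=9.4869), down 59.1652 (V=2.1305). Price 5.9654; hedge Δ=0.6729, bond B=-37.3073.
  t=0,j=0: stock 59.0000 → up 64.3100 (V=5.9654), down 54.2800 (V=1.1167). Price 3.6472; hedge Δ=0.4834, bond B=-24.8742.
As a check, the time-0 holding Δ(0,0)·S0 + B(0,0) comes to 3.6472 — exactly V0.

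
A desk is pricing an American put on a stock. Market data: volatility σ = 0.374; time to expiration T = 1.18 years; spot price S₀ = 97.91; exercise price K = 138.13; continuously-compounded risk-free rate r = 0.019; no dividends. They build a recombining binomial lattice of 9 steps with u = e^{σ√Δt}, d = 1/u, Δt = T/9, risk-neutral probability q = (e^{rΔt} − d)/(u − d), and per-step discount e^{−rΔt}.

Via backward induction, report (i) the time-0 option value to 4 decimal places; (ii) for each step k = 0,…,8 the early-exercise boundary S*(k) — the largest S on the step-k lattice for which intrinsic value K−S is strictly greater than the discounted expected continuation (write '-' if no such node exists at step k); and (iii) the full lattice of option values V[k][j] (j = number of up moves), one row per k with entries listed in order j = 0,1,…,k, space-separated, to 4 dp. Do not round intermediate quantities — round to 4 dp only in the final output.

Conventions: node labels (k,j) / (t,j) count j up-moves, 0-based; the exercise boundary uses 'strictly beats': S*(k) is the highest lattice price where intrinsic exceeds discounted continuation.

price = 43.7870
boundary = - - 74.6793 65.2209 74.6793 85.5094 74.6793 85.5094 97.9100
tree:
43.7870
53.4511 33.3516
63.4507 42.6960 23.2141
72.9091 52.9332 31.6224 14.0565
81.1695 63.4507 41.6039 20.7728 6.7182
88.3837 72.9091 52.6206 29.6642 11.0694 1.9516
94.6843 81.1695 63.4507 40.5801 17.7731 3.7292 0.0000
100.1868 88.3837 72.9091 52.6206 27.5051 7.1262 0.0000 0.0000
104.9924 94.6843 81.1695 63.4507 40.2200 13.6173 0.0000 0.0000 0.0000
109.1894 100.1868 88.3837 72.9091 52.6206 26.0210 0.0000 0.0000 0.0000 0.0000

Δt=0.13111, u=1.14502, d=0.87335, q=0.47538, disc=e^(-rΔt)=0.99751
k=9 terminal: V=max(K-S,0) → 109.1894 100.1868 88.3837 72.9091 52.6206 26.0210 0.0000 0.0000 0.0000 0.0000
k=8: j=0 S=33.1376 intr=104.9924 cont=104.6488 V=104.9924[EX]; j=1 S=43.4457 intr=94.6843 cont=94.3406 V=94.6843[EX]; j=2 S=56.9605 intr=81.1695 cont=80.8258 V=81.1695[EX]; j=3 S=74.6793 intr=63.4507 cont=63.1070 V=63.4507[EX]; j=4 S=97.9100 intr=40.2200 cont=39.8763 V=40.2200[EX]; j=5 S=128.3671 intr=9.7629 cont=13.6173 V=13.6173[hold]; j=6 S=168.2985 intr=0.0000 cont=0.0000 V=0.0000[hold]; j=7 S=220.6515 intr=0.0000 cont=0.0000 V=0.0000[hold]; j=8 S=289.2901 intr=0.0000 cont=0.0000 V=0.0000[hold]  S*(8)=97.9100
k=7: j=0 S=37.9432 intr=100.1868 cont=99.8431 V=100.1868[EX]; j=1 S=49.7463 intr=88.3837 cont=88.0401 V=88.3837[EX]; j=2 S=65.2209 intr=72.9091 cont=72.5654 V=72.9091[EX]; j=3 S=85.5094 intr=52.6206 cont=52.2770 V=52.6206[EX]; j=4 S=112.1090 intr=26.0210 cont=27.5051 V=27.5051[hold]; j=5 S=146.9830 intr=0.0000 cont=7.1262 V=7.1262[hold]; j=6 S=192.7053 intr=0.0000 cont=0.0000 V=0.0000[hold]; j=7 S=252.6506 intr=0.0000 cont=0.0000 V=0.0000[hold]  S*(7)=85.5094
k=6: j=0 S=43.4457 intr=94.6843 cont=94.3406 V=94.6843[EX]; j=1 S=56.9605 intr=81.1695 cont=80.8258 V=81.1695[EX]; j=2 S=74.6793 intr=63.4507 cont=63.1070 V=63.4507[EX]; j=3 S=97.9100 intr=40.2200 cont=40.5801 V=40.5801[hold]; j=4 S=128.3671 intr=9.7629 cont=17.7731 V=17.7731[hold]; j=5 S=168.2985 intr=0.0000 cont=3.7292 V=3.7292[hold]; j=6 S=220.6515 intr=0.0000 cont=0.0000 V=0.0000[hold]  S*(6)=74.6793
k=5: j=0 S=49.7463 intr=88.3837 cont=88.0401 V=88.3837[EX]; j=1 S=65.2209 intr=72.9091 cont=72.5654 V=72.9091[EX]; j=2 S=85.5094 intr=52.6206 cont=52.4477 V=52.6206[EX]; j=3 S=112.1090 intr=26.0210 cont=29.6642 V=29.6642[hold]; j=4 S=146.9830 intr=0.0000 cont=11.0694 V=11.0694[hold]; j=5 S=192.7053 intr=0.0000 cont=1.9516 V=1.9516[hold]  S*(5)=85.5094
k=4: j=0 S=56.9605 intr=81.1695 cont=80.8258 V=81.1695[EX]; j=1 S=74.6793 intr=63.4507 cont=63.1070 V=63.4507[EX]; j=2 S=97.9100 intr=40.2200 cont=41.6039 V=41.6039[hold]; j=3 S=128.3671 intr=9.7629 cont=20.7728 V=20.7728[hold]; j=4 S=168.2985 intr=0.0000 cont=6.7182 V=6.7182[hold]  S*(4)=74.6793
k=3: j=0 S=65.2209 intr=72.9091 cont=72.5654 V=72.9091[EX]; j=1 S=85.5094 intr=52.6206 cont=52.9332 V=52.9332[hold]; j=2 S=112.1090 intr=26.0210 cont=31.6224 V=31.6224[hold]; j=3 S=146.9830 intr=0.0000 cont=14.0565 V=14.0565[hold]  S*(3)=65.2209
k=2: j=0 S=74.6793 intr=63.4507 cont=63.2552 V=63.4507[EX]; j=1 S=97.9100 intr=40.2200 cont=42.6960 V=42.6960[hold]; j=2 S=128.3671 intr=9.7629 cont=23.2141 V=23.2141[hold]  S*(2)=74.6793
k=1: j=0 S=85.5094 intr=52.6206 cont=53.4511 V=53.4511[hold]; j=1 S=112.1090 intr=26.0210 cont=33.3516 V=33.3516[hold]  S*(1)=-
k=0: j=0 S=97.9100 intr=40.2200 cont=43.7870 V=43.7870[hold]  S*(0)=-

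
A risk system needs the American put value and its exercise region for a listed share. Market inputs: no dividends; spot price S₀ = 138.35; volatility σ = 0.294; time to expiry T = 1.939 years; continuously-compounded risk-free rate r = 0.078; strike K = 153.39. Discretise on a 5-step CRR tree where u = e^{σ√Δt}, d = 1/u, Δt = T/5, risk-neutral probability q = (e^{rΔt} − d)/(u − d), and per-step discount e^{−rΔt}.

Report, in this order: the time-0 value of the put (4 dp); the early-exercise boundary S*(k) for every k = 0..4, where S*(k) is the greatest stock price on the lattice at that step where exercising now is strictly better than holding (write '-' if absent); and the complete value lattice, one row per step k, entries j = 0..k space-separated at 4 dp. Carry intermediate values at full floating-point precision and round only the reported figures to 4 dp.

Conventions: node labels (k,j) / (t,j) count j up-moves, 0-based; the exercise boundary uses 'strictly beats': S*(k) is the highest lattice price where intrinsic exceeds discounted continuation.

price = 23.0075
boundary = - 115.2038 95.9299 115.2038 95.9299
tree:
23.0075
38.1862 11.2742
57.4601 21.1323 3.4443
73.5094 38.1862 7.6801 0.0000
86.8735 57.4601 17.1253 0.0000 0.0000
98.0019 73.5094 38.1862 0.0000 0.0000 0.0000

params: Δt=0.38780 u=1.20092 d=0.83270 q=0.53776 e^(-rΔt)=0.97020
t_5 payoffs: 98.0019 73.5094 38.1862 0.0000 0.0000 0.0000
t_4: node(4,0) S=66.5165 payoff=86.8735 vs cont=82.3032 → 86.8735 [stop]  node(4,1) S=95.9299 payoff=57.4601 vs cont=52.8897 → 57.4601 [stop]  node(4,2) S=138.3500 payoff=15.0400 vs cont=17.1253 → 17.1253 [wait]  node(4,3) S=199.5282 payoff=0.0000 vs cont=0.0000 → 0.0000 [wait]  node(4,4) S=287.7592 payoff=0.0000 vs cont=0.0000 → 0.0000 [wait]  ⇒ S*(4)=95.9299
t_3: node(3,0) S=79.8806 payoff=73.5094 vs cont=68.9390 → 73.5094 [stop]  node(3,1) S=115.2038 payoff=38.1862 vs cont=34.7039 → 38.1862 [stop]  node(3,2) S=166.1467 payoff=0.0000 vs cont=7.6801 → 7.6801 [wait]  node(3,3) S=239.6165 payoff=0.0000 vs cont=0.0000 → 0.0000 [wait]  ⇒ S*(3)=115.2038
t_2: node(2,0) S=95.9299 payoff=57.4601 vs cont=52.8897 → 57.4601 [stop]  node(2,1) S=138.3500 payoff=15.0400 vs cont=21.1323 → 21.1323 [wait]  node(2,2) S=199.5282 payoff=0.0000 vs cont=3.4443 → 3.4443 [wait]  ⇒ S*(2)=95.9299
t_1: node(1,0) S=115.2038 payoff=38.1862 vs cont=36.7945 → 38.1862 [stop]  node(1,1) S=166.1467 payoff=0.0000 vs cont=11.2742 → 11.2742 [wait]  ⇒ S*(1)=115.2038
t_0: node(0,0) S=138.3500 payoff=15.0400 vs cont=23.0075 → 23.0075 [wait]  ⇒ S*(0)=-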